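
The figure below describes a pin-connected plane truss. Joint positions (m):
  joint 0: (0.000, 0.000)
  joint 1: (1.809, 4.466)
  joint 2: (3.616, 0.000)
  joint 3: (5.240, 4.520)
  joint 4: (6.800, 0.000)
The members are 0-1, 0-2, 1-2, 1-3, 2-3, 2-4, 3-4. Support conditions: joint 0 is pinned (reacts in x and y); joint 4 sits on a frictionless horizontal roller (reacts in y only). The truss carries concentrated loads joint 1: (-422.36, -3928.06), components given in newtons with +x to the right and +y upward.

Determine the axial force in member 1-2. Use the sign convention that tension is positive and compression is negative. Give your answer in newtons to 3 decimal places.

-837.272

N=5 nodes, M=7 members, R=3 reactions → 2N=10, M+R=10
member 0 (0-1): L=4.8185, (cx,cy)=(0.3754,0.9269)
member 1 (0-2): L=3.6160, (cx,cy)=(1.0000,0.0000)
member 2 (1-2): L=4.8177, (cx,cy)=(0.3751,-0.9270)
member 3 (1-3): L=3.4314, (cx,cy)=(0.9999,0.0157)
member 4 (2-3): L=4.8029, (cx,cy)=(0.3381,0.9411)
member 5 (2-4): L=3.1840, (cx,cy)=(1.0000,0.0000)
member 6 (3-4): L=4.7816, (cx,cy)=(0.3262,-0.9453)
solve A·x = −loads:
  F[0-1] = -3409.9043 N (compression)
  F[0-2] = +857.8221 N (tension)
  F[1-2] = -837.2720 N (compression)
  F[1-3] = -543.8506 N (compression)
  F[2-3] = +824.7234 N (tension)
  F[2-4] = +264.9199 N (tension)
  F[3-4] = -812.0187 N (compression)
  Rx@0 = +422.3600 N
  Ry@0 = +3160.4716 N
  Ry@4 = +767.5883 N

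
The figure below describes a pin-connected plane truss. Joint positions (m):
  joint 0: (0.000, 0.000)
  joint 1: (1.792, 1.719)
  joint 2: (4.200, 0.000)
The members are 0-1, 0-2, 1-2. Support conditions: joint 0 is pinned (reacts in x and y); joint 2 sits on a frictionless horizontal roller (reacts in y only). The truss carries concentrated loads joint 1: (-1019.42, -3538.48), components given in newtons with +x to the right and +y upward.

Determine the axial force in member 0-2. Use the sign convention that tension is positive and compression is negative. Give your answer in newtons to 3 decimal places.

1530.414

N=3 nodes, M=3 members, R=3 reactions → 2N=6, M+R=6
member 0 (0-1): L=2.4832, (cx,cy)=(0.7217,0.6923)
member 1 (0-2): L=4.2000, (cx,cy)=(1.0000,0.0000)
member 2 (1-2): L=2.9586, (cx,cy)=(0.8139,-0.5810)
solve A·x = −loads:
  F[0-1] = -3533.3252 N (compression)
  F[0-2] = +1530.4142 N (tension)
  F[1-2] = -1880.3622 N (compression)
  Rx@0 = +1019.4200 N
  Ry@0 = +2445.9626 N
  Ry@2 = +1092.5174 N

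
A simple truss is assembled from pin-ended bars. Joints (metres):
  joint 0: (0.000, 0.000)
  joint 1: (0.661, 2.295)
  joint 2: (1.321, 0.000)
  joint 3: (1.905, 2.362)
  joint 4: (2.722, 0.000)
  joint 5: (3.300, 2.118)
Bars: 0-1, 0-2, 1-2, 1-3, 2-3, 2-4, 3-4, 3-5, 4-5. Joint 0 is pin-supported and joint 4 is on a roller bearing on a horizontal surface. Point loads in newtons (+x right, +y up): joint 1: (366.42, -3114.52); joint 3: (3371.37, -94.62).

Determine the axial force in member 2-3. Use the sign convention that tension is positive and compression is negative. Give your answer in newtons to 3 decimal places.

N=6 nodes, M=9 members, R=3 reactions → 2N=12, M+R=12
member 0 (0-1): L=2.3883, (cx,cy)=(0.2768,0.9609)
member 1 (0-2): L=1.3210, (cx,cy)=(1.0000,0.0000)
member 2 (1-2): L=2.3880, (cx,cy)=(0.2764,-0.9610)
member 3 (1-3): L=1.2458, (cx,cy)=(0.9986,0.0538)
member 4 (2-3): L=2.4331, (cx,cy)=(0.2400,0.9708)
member 5 (2-4): L=1.4010, (cx,cy)=(1.0000,0.0000)
member 6 (3-4): L=2.4993, (cx,cy)=(0.3269,-0.9451)
member 7 (3-5): L=1.4162, (cx,cy)=(0.9850,-0.1723)
member 8 (4-5): L=2.1955, (cx,cy)=(0.2633,0.9647)
solve A·x = −loads:
  F[0-1] = +882.2897 N (tension)
  F[0-2] = +3493.6016 N (tension)
  F[1-2] = -4066.8004 N (compression)
  F[1-3] = +1003.2023 N (tension)
  F[2-3] = +4026.0834 N (tension)
  F[2-4] = +1403.2770 N (tension)
  F[3-4] = -4292.8023 N (compression)
  F[3-5] = -0.0000 N (compression)
  F[4-5] = +0.0000 N (tension)
  Rx@0 = -3737.7900 N
  Ry@0 = -847.8250 N
  Ry@4 = +4056.9650 N

4026.083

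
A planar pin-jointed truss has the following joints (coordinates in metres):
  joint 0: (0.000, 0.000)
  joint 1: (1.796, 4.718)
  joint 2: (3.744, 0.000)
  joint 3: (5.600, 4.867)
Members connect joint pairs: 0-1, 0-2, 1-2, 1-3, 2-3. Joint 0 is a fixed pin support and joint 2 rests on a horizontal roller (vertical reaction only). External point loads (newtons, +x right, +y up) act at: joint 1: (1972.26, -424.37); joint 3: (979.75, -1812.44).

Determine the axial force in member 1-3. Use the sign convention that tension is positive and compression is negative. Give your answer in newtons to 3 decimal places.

N=4 nodes, M=5 members, R=3 reactions → 2N=8, M+R=8
member 0 (0-1): L=5.0483, (cx,cy)=(0.3558,0.9346)
member 1 (0-2): L=3.7440, (cx,cy)=(1.0000,0.0000)
member 2 (1-2): L=5.1043, (cx,cy)=(0.3816,-0.9243)
member 3 (1-3): L=3.8069, (cx,cy)=(0.9992,0.0391)
member 4 (2-3): L=5.2089, (cx,cy)=(0.3563,0.9344)
solve A·x = −loads:
  F[0-1] = +4747.2249 N (tension)
  F[0-2] = +1263.1151 N (tension)
  F[1-2] = -5187.1737 N (compression)
  F[1-3] = +1697.5502 N (tension)
  F[2-3] = -2010.8617 N (compression)
  Rx@0 = -2952.0100 N
  Ry@0 = -4436.6404 N
  Ry@2 = +6673.4504 N

1697.550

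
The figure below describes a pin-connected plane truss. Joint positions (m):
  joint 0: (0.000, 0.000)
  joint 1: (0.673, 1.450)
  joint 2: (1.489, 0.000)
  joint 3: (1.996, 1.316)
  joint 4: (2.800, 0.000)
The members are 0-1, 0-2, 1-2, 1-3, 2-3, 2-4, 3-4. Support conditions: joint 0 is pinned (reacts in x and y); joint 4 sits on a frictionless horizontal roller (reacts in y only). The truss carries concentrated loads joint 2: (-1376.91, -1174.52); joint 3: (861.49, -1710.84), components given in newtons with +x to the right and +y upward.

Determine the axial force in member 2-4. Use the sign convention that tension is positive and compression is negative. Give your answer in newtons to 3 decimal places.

1374.057

N=5 nodes, M=7 members, R=3 reactions → 2N=10, M+R=10
member 0 (0-1): L=1.5986, (cx,cy)=(0.4210,0.9071)
member 1 (0-2): L=1.4890, (cx,cy)=(1.0000,0.0000)
member 2 (1-2): L=1.6638, (cx,cy)=(0.4904,-0.8715)
member 3 (1-3): L=1.3298, (cx,cy)=(0.9949,-0.1008)
member 4 (2-3): L=1.4103, (cx,cy)=(0.3595,0.9331)
member 5 (2-4): L=1.3110, (cx,cy)=(1.0000,0.0000)
member 6 (3-4): L=1.5422, (cx,cy)=(0.5213,-0.8533)
solve A·x = −loads:
  F[0-1] = -701.4774 N (compression)
  F[0-2] = -220.0973 N (compression)
  F[1-2] = +810.6465 N (tension)
  F[1-3] = -696.4350 N (compression)
  F[2-3] = +501.5927 N (tension)
  F[2-4] = +1374.0566 N (tension)
  F[3-4] = -2635.5991 N (compression)
  Rx@0 = +515.4200 N
  Ry@0 = +636.2822 N
  Ry@4 = +2249.0778 N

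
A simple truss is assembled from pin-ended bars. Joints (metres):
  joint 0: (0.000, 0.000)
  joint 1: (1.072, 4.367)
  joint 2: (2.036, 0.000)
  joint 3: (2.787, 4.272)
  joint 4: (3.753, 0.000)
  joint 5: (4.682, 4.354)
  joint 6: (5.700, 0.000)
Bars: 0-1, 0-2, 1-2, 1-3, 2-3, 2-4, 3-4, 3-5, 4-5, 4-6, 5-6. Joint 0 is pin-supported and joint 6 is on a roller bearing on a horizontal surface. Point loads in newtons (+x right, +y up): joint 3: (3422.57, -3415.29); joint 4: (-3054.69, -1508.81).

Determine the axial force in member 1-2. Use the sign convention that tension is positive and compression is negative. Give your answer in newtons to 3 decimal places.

N=7 nodes, M=11 members, R=3 reactions → 2N=14, M+R=14
member 0 (0-1): L=4.4967, (cx,cy)=(0.2384,0.9712)
member 1 (0-2): L=2.0360, (cx,cy)=(1.0000,0.0000)
member 2 (1-2): L=4.4721, (cx,cy)=(0.2156,-0.9765)
member 3 (1-3): L=1.7176, (cx,cy)=(0.9985,-0.0553)
member 4 (2-3): L=4.3375, (cx,cy)=(0.1731,0.9849)
member 5 (2-4): L=1.7170, (cx,cy)=(1.0000,0.0000)
member 6 (3-4): L=4.3799, (cx,cy)=(0.2206,-0.9754)
member 7 (3-5): L=1.8968, (cx,cy)=(0.9991,0.0432)
member 8 (4-5): L=4.4520, (cx,cy)=(0.2087,0.9780)
member 9 (4-6): L=1.9470, (cx,cy)=(1.0000,0.0000)
member 10 (5-6): L=4.4714, (cx,cy)=(0.2277,-0.9737)
solve A·x = −loads:
  F[0-1] = +313.3914 N (tension)
  F[0-2] = +293.1676 N (tension)
  F[1-2] = -319.8319 N (compression)
  F[1-3] = +143.8746 N (tension)
  F[2-3] = +317.1022 N (tension)
  F[2-4] = +169.3223 N (tension)
  F[3-4] = -3918.2480 N (compression)
  F[3-5] = -2362.0306 N (compression)
  F[4-5] = +5450.5571 N (tension)
  F[4-6] = +1222.4547 N (tension)
  F[5-6] = -5369.4639 N (compression)
  Rx@0 = -367.8800 N
  Ry@0 = -304.3555 N
  Ry@6 = +5228.4555 N

-319.832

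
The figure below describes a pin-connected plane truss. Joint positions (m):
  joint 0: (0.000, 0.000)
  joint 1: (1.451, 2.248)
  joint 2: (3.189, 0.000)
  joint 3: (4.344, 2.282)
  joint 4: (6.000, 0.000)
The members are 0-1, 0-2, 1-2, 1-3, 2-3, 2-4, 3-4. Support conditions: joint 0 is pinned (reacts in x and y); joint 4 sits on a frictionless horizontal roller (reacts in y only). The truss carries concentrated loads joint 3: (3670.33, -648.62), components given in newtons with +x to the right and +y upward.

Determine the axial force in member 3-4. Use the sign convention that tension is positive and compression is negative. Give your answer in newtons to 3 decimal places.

-2305.000

N=5 nodes, M=7 members, R=3 reactions → 2N=10, M+R=10
member 0 (0-1): L=2.6756, (cx,cy)=(0.5423,0.8402)
member 1 (0-2): L=3.1890, (cx,cy)=(1.0000,0.0000)
member 2 (1-2): L=2.8415, (cx,cy)=(0.6116,-0.7911)
member 3 (1-3): L=2.8932, (cx,cy)=(0.9999,0.0118)
member 4 (2-3): L=2.5576, (cx,cy)=(0.4516,0.8922)
member 5 (2-4): L=2.8110, (cx,cy)=(1.0000,0.0000)
member 6 (3-4): L=2.8195, (cx,cy)=(0.5873,-0.8093)
solve A·x = −loads:
  F[0-1] = +1448.4133 N (tension)
  F[0-2] = +2884.8473 N (tension)
  F[1-2] = -1512.8025 N (compression)
  F[1-3] = +1710.9031 N (tension)
  F[2-3] = +1341.3893 N (tension)
  F[2-4] = +1353.7907 N (tension)
  F[3-4] = -2305.0000 N (compression)
  Rx@0 = -3670.3300 N
  Ry@0 = -1216.9297 N
  Ry@4 = +1865.5497 N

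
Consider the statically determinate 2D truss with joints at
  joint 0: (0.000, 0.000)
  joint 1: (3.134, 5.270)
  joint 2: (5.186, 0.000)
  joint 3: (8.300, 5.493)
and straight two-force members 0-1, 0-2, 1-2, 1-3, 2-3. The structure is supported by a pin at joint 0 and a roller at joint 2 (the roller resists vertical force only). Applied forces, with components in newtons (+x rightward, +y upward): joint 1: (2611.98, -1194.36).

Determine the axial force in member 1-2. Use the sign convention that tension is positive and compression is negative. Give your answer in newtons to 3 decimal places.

N=4 nodes, M=5 members, R=3 reactions → 2N=8, M+R=8
member 0 (0-1): L=6.1315, (cx,cy)=(0.5111,0.8595)
member 1 (0-2): L=5.1860, (cx,cy)=(1.0000,0.0000)
member 2 (1-2): L=5.6554, (cx,cy)=(0.3628,-0.9319)
member 3 (1-3): L=5.1708, (cx,cy)=(0.9991,0.0431)
member 4 (2-3): L=6.3143, (cx,cy)=(0.4932,0.8699)
solve A·x = −loads:
  F[0-1] = +2538.3358 N (tension)
  F[0-2] = +1314.5502 N (tension)
  F[1-2] = -3622.9599 N (compression)
  F[1-3] = +0.0000 N (tension)
  F[2-3] = -0.0000 N (compression)
  Rx@0 = -2611.9800 N
  Ry@0 = -2181.7023 N
  Ry@2 = +3376.0623 N

-3622.960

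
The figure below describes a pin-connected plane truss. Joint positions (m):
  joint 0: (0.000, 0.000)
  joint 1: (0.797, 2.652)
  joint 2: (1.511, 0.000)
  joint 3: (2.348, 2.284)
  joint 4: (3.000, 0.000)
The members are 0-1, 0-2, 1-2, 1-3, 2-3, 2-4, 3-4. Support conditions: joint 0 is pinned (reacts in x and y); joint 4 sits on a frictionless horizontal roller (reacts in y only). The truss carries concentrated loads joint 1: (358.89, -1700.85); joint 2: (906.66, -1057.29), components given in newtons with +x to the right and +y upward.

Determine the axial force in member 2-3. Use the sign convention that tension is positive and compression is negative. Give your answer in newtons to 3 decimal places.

N=5 nodes, M=7 members, R=3 reactions → 2N=10, M+R=10
member 0 (0-1): L=2.7692, (cx,cy)=(0.2878,0.9577)
member 1 (0-2): L=1.5110, (cx,cy)=(1.0000,0.0000)
member 2 (1-2): L=2.7464, (cx,cy)=(0.2600,-0.9656)
member 3 (1-3): L=1.5941, (cx,cy)=(0.9730,-0.2309)
member 4 (2-3): L=2.4325, (cx,cy)=(0.3441,0.9389)
member 5 (2-4): L=1.4890, (cx,cy)=(1.0000,0.0000)
member 6 (3-4): L=2.3752, (cx,cy)=(0.2745,-0.9616)
solve A·x = −loads:
  F[0-1] = -1520.8521 N (compression)
  F[0-2] = +1703.2690 N (tension)
  F[1-2] = -61.2227 N (compression)
  F[1-3] = -802.3665 N (compression)
  F[2-3] = +1189.0106 N (tension)
  F[2-4] = +371.5714 N (tension)
  F[3-4] = -1353.6362 N (compression)
  Rx@0 = -1265.5500 N
  Ry@0 = +1456.5004 N
  Ry@4 = +1301.6396 N

1189.011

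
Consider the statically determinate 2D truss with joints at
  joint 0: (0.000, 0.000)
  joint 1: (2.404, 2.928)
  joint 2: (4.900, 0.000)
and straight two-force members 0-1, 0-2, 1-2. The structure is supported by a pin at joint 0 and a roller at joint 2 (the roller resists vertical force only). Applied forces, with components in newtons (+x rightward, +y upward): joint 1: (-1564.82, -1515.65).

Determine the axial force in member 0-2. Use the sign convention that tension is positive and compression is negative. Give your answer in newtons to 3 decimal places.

-163.215

N=3 nodes, M=3 members, R=3 reactions → 2N=6, M+R=6
member 0 (0-1): L=3.7885, (cx,cy)=(0.6346,0.7729)
member 1 (0-2): L=4.9000, (cx,cy)=(1.0000,0.0000)
member 2 (1-2): L=3.8475, (cx,cy)=(0.6487,-0.7610)
solve A·x = −loads:
  F[0-1] = -2208.7855 N (compression)
  F[0-2] = -163.2146 N (compression)
  F[1-2] = +251.5894 N (tension)
  Rx@0 = +1564.8200 N
  Ry@0 = +1707.1133 N
  Ry@2 = -191.4633 N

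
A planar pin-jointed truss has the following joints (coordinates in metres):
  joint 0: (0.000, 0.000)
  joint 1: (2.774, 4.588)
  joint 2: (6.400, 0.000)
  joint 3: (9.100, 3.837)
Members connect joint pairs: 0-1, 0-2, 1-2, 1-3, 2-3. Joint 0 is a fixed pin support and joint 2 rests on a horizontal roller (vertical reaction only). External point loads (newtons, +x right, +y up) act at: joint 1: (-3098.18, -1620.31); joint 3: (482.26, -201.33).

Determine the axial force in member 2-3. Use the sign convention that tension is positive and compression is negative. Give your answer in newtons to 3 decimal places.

N=4 nodes, M=5 members, R=3 reactions → 2N=8, M+R=8
member 0 (0-1): L=5.3614, (cx,cy)=(0.5174,0.8557)
member 1 (0-2): L=6.4000, (cx,cy)=(1.0000,0.0000)
member 2 (1-2): L=5.8479, (cx,cy)=(0.6201,-0.7846)
member 3 (1-3): L=6.3704, (cx,cy)=(0.9930,-0.1179)
member 4 (2-3): L=4.6918, (cx,cy)=(0.5755,0.8178)
solve A·x = −loads:
  F[0-1] = -3231.0483 N (compression)
  F[0-2] = -944.1747 N (compression)
  F[1-2] = +1371.8265 N (tension)
  F[1-3] = +579.8710 N (tension)
  F[2-3] = -162.5911 N (compression)
  Rx@0 = +2615.9200 N
  Ry@0 = +2764.9486 N
  Ry@2 = -943.3086 N

-162.591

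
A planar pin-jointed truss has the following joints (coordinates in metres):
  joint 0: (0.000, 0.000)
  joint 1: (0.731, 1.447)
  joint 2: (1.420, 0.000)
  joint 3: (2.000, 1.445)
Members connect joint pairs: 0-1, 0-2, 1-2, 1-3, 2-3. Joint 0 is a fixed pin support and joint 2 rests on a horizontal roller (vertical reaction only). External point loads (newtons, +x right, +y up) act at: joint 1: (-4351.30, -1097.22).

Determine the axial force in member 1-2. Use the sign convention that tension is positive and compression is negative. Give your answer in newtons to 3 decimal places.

4285.435

N=4 nodes, M=5 members, R=3 reactions → 2N=8, M+R=8
member 0 (0-1): L=1.6212, (cx,cy)=(0.4509,0.8926)
member 1 (0-2): L=1.4200, (cx,cy)=(1.0000,0.0000)
member 2 (1-2): L=1.6027, (cx,cy)=(0.4299,-0.9029)
member 3 (1-3): L=1.2690, (cx,cy)=(1.0000,-0.0016)
member 4 (2-3): L=1.5571, (cx,cy)=(0.3725,0.9280)
solve A·x = −loads:
  F[0-1] = -5564.1854 N (compression)
  F[0-2] = -1842.3486 N (compression)
  F[1-2] = +4285.4350 N (tension)
  F[1-3] = -0.0000 N (tension)
  F[2-3] = +0.0000 N (tension)
  Rx@0 = +4351.3000 N
  Ry@0 = +4966.4195 N
  Ry@2 = -3869.1995 N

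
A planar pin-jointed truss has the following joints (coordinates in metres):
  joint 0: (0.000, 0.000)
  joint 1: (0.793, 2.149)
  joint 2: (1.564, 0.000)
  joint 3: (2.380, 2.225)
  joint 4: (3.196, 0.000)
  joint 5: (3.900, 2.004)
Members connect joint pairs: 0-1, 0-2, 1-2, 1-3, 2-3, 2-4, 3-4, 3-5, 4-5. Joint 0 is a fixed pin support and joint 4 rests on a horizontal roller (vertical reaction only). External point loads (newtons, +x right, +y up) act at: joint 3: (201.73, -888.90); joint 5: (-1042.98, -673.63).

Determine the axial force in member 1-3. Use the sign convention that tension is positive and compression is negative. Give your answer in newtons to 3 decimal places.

-424.134

N=6 nodes, M=9 members, R=3 reactions → 2N=12, M+R=12
member 0 (0-1): L=2.2906, (cx,cy)=(0.3462,0.9382)
member 1 (0-2): L=1.5640, (cx,cy)=(1.0000,0.0000)
member 2 (1-2): L=2.2831, (cx,cy)=(0.3377,-0.9413)
member 3 (1-3): L=1.5888, (cx,cy)=(0.9989,0.0478)
member 4 (2-3): L=2.3699, (cx,cy)=(0.3443,0.9389)
member 5 (2-4): L=1.6320, (cx,cy)=(1.0000,0.0000)
member 6 (3-4): L=2.3699, (cx,cy)=(0.3443,-0.9389)
member 7 (3-5): L=1.5360, (cx,cy)=(0.9896,-0.1439)
member 8 (4-5): L=2.1241, (cx,cy)=(0.3314,0.9435)
solve A·x = −loads:
  F[0-1] = -631.1389 N (compression)
  F[0-2] = -622.7555 N (compression)
  F[1-2] = +607.5118 N (tension)
  F[1-3] = -424.1341 N (compression)
  F[2-3] = -609.0659 N (compression)
  F[2-4] = -207.8899 N (compression)
  F[3-4] = -197.3133 N (compression)
  F[3-5] = -775.2181 N (compression)
  F[4-5] = -832.2096 N (compression)
  Rx@0 = +841.2500 N
  Ry@0 = +592.1119 N
  Ry@4 = +970.4181 N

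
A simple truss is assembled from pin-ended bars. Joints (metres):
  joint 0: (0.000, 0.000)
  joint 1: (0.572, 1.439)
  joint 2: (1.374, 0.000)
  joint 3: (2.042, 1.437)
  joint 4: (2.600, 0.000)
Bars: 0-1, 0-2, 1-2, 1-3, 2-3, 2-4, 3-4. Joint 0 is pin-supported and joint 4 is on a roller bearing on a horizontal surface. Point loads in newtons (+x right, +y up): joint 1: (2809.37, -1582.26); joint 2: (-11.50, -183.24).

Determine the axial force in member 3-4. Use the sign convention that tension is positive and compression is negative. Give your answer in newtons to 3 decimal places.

-2145.289

N=5 nodes, M=7 members, R=3 reactions → 2N=10, M+R=10
member 0 (0-1): L=1.5485, (cx,cy)=(0.3694,0.9293)
member 1 (0-2): L=1.3740, (cx,cy)=(1.0000,0.0000)
member 2 (1-2): L=1.6474, (cx,cy)=(0.4868,-0.8735)
member 3 (1-3): L=1.4700, (cx,cy)=(1.0000,-0.0014)
member 4 (2-3): L=1.5847, (cx,cy)=(0.4215,0.9068)
member 5 (2-4): L=1.2260, (cx,cy)=(1.0000,0.0000)
member 6 (3-4): L=1.5415, (cx,cy)=(0.3620,-0.9322)
solve A·x = −loads:
  F[0-1] = +252.1433 N (tension)
  F[0-2] = +2704.7319 N (tension)
  F[1-2] = -2076.9951 N (compression)
  F[1-3] = -1705.0943 N (compression)
  F[2-3] = +2202.7646 N (tension)
  F[2-4] = +776.5445 N (tension)
  F[3-4] = -2145.2889 N (compression)
  Rx@0 = -2797.8700 N
  Ry@0 = -234.3107 N
  Ry@4 = +1999.8107 N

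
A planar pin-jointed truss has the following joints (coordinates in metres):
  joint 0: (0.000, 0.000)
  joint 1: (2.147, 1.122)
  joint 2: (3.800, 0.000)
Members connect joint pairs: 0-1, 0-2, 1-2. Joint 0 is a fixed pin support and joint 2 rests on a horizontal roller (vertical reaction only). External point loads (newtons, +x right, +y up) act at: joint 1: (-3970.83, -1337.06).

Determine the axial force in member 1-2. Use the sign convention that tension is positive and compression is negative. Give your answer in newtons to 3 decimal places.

742.508

N=3 nodes, M=3 members, R=3 reactions → 2N=6, M+R=6
member 0 (0-1): L=2.4225, (cx,cy)=(0.8863,0.4632)
member 1 (0-2): L=3.8000, (cx,cy)=(1.0000,0.0000)
member 2 (1-2): L=1.9978, (cx,cy)=(0.8274,-0.5616)
solve A·x = −loads:
  F[0-1] = -3787.1727 N (compression)
  F[0-2] = -614.3516 N (compression)
  F[1-2] = +742.5077 N (tension)
  Rx@0 = +3970.8300 N
  Ry@0 = +1754.0609 N
  Ry@2 = -417.0009 N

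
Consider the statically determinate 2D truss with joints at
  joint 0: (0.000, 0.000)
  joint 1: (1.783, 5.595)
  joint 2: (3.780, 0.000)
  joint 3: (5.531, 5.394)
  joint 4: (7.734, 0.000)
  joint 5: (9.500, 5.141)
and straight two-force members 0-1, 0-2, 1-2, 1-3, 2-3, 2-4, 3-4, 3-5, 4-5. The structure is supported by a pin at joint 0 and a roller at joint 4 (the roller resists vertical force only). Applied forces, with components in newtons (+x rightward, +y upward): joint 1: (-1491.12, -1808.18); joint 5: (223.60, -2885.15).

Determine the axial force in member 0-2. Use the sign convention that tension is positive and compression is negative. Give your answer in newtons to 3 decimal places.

-737.685

N=6 nodes, M=9 members, R=3 reactions → 2N=12, M+R=12
member 0 (0-1): L=5.8722, (cx,cy)=(0.3036,0.9528)
member 1 (0-2): L=3.7800, (cx,cy)=(1.0000,0.0000)
member 2 (1-2): L=5.9407, (cx,cy)=(0.3362,-0.9418)
member 3 (1-3): L=3.7534, (cx,cy)=(0.9986,-0.0536)
member 4 (2-3): L=5.6711, (cx,cy)=(0.3088,0.9511)
member 5 (2-4): L=3.9540, (cx,cy)=(1.0000,0.0000)
member 6 (3-4): L=5.8265, (cx,cy)=(0.3781,-0.9258)
member 7 (3-5): L=3.9771, (cx,cy)=(0.9980,-0.0636)
member 8 (4-5): L=5.4359, (cx,cy)=(0.3249,0.9458)
solve A·x = −loads:
  F[0-1] = -1744.9880 N (compression)
  F[0-2] = -737.6851 N (compression)
  F[1-2] = -213.3915 N (compression)
  F[1-3] = +1034.5022 N (tension)
  F[2-3] = +211.2975 N (tension)
  F[2-4] = -874.6578 N (compression)
  F[3-4] = -239.0930 N (compression)
  F[3-5] = +1191.0709 N (tension)
  F[4-5] = -2970.5142 N (compression)
  Rx@0 = +1267.5200 N
  Ry@0 = +1662.6058 N
  Ry@4 = +3030.7242 N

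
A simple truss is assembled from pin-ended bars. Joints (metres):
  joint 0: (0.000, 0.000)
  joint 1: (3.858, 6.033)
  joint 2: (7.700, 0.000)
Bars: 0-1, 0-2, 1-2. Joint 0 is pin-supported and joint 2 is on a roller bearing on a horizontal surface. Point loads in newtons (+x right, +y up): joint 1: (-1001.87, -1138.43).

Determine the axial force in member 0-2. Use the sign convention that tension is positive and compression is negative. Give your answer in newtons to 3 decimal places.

N=3 nodes, M=3 members, R=3 reactions → 2N=6, M+R=6
member 0 (0-1): L=7.1611, (cx,cy)=(0.5387,0.8425)
member 1 (0-2): L=7.7000, (cx,cy)=(1.0000,0.0000)
member 2 (1-2): L=7.1525, (cx,cy)=(0.5372,-0.8435)
solve A·x = −loads:
  F[0-1] = -1605.9981 N (compression)
  F[0-2] = -136.6472 N (compression)
  F[1-2] = +254.3903 N (tension)
  Rx@0 = +1001.8700 N
  Ry@0 = +1353.0039 N
  Ry@2 = -214.5739 N

-136.647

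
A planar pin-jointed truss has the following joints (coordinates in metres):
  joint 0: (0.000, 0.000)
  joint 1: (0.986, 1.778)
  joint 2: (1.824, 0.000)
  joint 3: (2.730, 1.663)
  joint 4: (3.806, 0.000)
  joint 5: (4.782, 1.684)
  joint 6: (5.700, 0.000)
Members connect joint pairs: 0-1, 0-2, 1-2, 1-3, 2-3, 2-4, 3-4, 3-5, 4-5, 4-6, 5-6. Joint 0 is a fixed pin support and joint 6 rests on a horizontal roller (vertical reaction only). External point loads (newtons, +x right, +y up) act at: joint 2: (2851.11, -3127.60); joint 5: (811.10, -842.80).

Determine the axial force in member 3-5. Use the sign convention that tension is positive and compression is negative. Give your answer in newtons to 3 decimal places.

-896.188

N=7 nodes, M=11 members, R=3 reactions → 2N=14, M+R=14
member 0 (0-1): L=2.0331, (cx,cy)=(0.4850,0.8745)
member 1 (0-2): L=1.8240, (cx,cy)=(1.0000,0.0000)
member 2 (1-2): L=1.9656, (cx,cy)=(0.4263,-0.9046)
member 3 (1-3): L=1.7478, (cx,cy)=(0.9978,-0.0658)
member 4 (2-3): L=1.8938, (cx,cy)=(0.4784,0.8781)
member 5 (2-4): L=1.9820, (cx,cy)=(1.0000,0.0000)
member 6 (3-4): L=1.9807, (cx,cy)=(0.5432,-0.8396)
member 7 (3-5): L=2.0521, (cx,cy)=(0.9999,0.0102)
member 8 (4-5): L=1.9464, (cx,cy)=(0.5014,0.8652)
member 9 (4-6): L=1.8940, (cx,cy)=(1.0000,0.0000)
member 10 (5-6): L=1.9180, (cx,cy)=(0.4786,-0.8780)
solve A·x = −loads:
  F[0-1] = -2313.1019 N (compression)
  F[0-2] = +4784.0057 N (tension)
  F[1-2] = +2392.4233 N (tension)
  F[1-3] = -2146.4231 N (compression)
  F[2-3] = +1097.2060 N (tension)
  F[2-4] = +2427.9596 N (tension)
  F[3-4] = -1326.7267 N (compression)
  F[3-5] = -896.1883 N (compression)
  F[4-5] = +1287.4582 N (tension)
  F[4-6] = +1061.6567 N (tension)
  F[5-6] = -2218.1020 N (compression)
  Rx@0 = -3662.2100 N
  Ry@0 = +2022.8729 N
  Ry@6 = +1947.5271 N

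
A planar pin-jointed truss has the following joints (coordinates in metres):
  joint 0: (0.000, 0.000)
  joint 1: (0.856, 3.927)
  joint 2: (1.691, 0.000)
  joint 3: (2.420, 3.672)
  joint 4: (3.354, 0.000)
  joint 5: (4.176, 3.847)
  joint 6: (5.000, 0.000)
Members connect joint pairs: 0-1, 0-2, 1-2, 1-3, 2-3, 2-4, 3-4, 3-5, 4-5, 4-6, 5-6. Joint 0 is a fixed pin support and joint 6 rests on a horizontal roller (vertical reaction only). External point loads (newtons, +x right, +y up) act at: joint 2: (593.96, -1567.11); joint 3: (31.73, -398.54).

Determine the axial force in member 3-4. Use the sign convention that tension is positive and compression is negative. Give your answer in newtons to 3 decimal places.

N=7 nodes, M=11 members, R=3 reactions → 2N=14, M+R=14
member 0 (0-1): L=4.0192, (cx,cy)=(0.2130,0.9771)
member 1 (0-2): L=1.6910, (cx,cy)=(1.0000,0.0000)
member 2 (1-2): L=4.0148, (cx,cy)=(0.2080,-0.9781)
member 3 (1-3): L=1.5847, (cx,cy)=(0.9870,-0.1609)
member 4 (2-3): L=3.7437, (cx,cy)=(0.1947,0.9809)
member 5 (2-4): L=1.6630, (cx,cy)=(1.0000,0.0000)
member 6 (3-4): L=3.7889, (cx,cy)=(0.2465,-0.9691)
member 7 (3-5): L=1.7647, (cx,cy)=(0.9951,0.0992)
member 8 (4-5): L=3.9338, (cx,cy)=(0.2090,0.9779)
member 9 (4-6): L=1.6460, (cx,cy)=(1.0000,0.0000)
member 10 (5-6): L=3.9343, (cx,cy)=(0.2094,-0.9778)
solve A·x = −loads:
  F[0-1] = -1248.0923 N (compression)
  F[0-2] = +891.5050 N (tension)
  F[1-2] = +1337.3927 N (tension)
  F[1-3] = -551.1499 N (compression)
  F[2-3] = +264.0162 N (tension)
  F[2-4] = +524.2856 N (tension)
  F[3-4] = -803.4980 N (compression)
  F[3-5] = -327.8328 N (compression)
  F[4-5] = +796.2806 N (tension)
  F[4-6] = +159.8291 N (tension)
  F[5-6] = -763.1177 N (compression)
  Rx@0 = -625.6900 N
  Ry@0 = +1219.4575 N
  Ry@6 = +746.1925 N

-803.498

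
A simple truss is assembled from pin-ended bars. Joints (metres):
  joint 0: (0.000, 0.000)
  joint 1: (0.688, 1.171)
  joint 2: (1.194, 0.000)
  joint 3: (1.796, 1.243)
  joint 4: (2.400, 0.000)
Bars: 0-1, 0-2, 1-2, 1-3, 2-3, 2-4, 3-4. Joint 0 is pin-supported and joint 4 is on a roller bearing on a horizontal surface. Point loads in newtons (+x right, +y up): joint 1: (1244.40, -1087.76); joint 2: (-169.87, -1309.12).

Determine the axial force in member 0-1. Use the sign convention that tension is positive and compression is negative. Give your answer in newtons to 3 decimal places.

-958.717

N=5 nodes, M=7 members, R=3 reactions → 2N=10, M+R=10
member 0 (0-1): L=1.3582, (cx,cy)=(0.5066,0.8622)
member 1 (0-2): L=1.1940, (cx,cy)=(1.0000,0.0000)
member 2 (1-2): L=1.2756, (cx,cy)=(0.3967,-0.9180)
member 3 (1-3): L=1.1103, (cx,cy)=(0.9979,0.0648)
member 4 (2-3): L=1.3811, (cx,cy)=(0.4359,0.9000)
member 5 (2-4): L=1.2060, (cx,cy)=(1.0000,0.0000)
member 6 (3-4): L=1.3820, (cx,cy)=(0.4371,-0.8994)
solve A·x = −loads:
  F[0-1] = -958.7168 N (compression)
  F[0-2] = +1560.1868 N (tension)
  F[1-2] = -395.8477 N (compression)
  F[1-3] = -1576.3570 N (compression)
  F[2-3] = +1858.3198 N (tension)
  F[2-4] = +763.0300 N (tension)
  F[3-4] = -1745.8462 N (compression)
  Rx@0 = -1074.5300 N
  Ry@0 = +826.6048 N
  Ry@4 = +1570.2752 N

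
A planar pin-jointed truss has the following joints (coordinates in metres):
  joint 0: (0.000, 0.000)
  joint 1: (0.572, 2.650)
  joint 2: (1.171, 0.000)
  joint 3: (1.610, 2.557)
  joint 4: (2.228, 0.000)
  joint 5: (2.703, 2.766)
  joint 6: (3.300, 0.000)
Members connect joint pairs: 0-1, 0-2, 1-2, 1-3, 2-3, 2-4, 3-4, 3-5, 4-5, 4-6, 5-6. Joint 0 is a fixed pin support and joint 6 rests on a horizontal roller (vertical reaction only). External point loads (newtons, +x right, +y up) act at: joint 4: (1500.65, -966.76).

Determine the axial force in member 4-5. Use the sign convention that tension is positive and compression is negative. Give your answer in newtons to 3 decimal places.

713.010

N=7 nodes, M=11 members, R=3 reactions → 2N=14, M+R=14
member 0 (0-1): L=2.7110, (cx,cy)=(0.2110,0.9775)
member 1 (0-2): L=1.1710, (cx,cy)=(1.0000,0.0000)
member 2 (1-2): L=2.7169, (cx,cy)=(0.2205,-0.9754)
member 3 (1-3): L=1.0422, (cx,cy)=(0.9960,-0.0892)
member 4 (2-3): L=2.5944, (cx,cy)=(0.1692,0.9856)
member 5 (2-4): L=1.0570, (cx,cy)=(1.0000,0.0000)
member 6 (3-4): L=2.6306, (cx,cy)=(0.2349,-0.9720)
member 7 (3-5): L=1.1128, (cx,cy)=(0.9822,0.1878)
member 8 (4-5): L=2.8065, (cx,cy)=(0.1693,0.9856)
member 9 (4-6): L=1.0720, (cx,cy)=(1.0000,0.0000)
member 10 (5-6): L=2.8297, (cx,cy)=(0.2110,-0.9775)
solve A·x = −loads:
  F[0-1] = -321.2832 N (compression)
  F[0-2] = +1568.4375 N (tension)
  F[1-2] = +334.9842 N (tension)
  F[1-3] = -142.2107 N (compression)
  F[2-3] = -331.5216 N (compression)
  F[2-4] = +1698.3901 N (tension)
  F[3-4] = +271.6391 N (tension)
  F[3-5] = -266.2938 N (compression)
  F[4-5] = +713.0098 N (tension)
  F[4-6] = +140.8776 N (tension)
  F[5-6] = -667.7396 N (compression)
  Rx@0 = -1500.6500 N
  Ry@0 = +314.0505 N
  Ry@6 = +652.7095 N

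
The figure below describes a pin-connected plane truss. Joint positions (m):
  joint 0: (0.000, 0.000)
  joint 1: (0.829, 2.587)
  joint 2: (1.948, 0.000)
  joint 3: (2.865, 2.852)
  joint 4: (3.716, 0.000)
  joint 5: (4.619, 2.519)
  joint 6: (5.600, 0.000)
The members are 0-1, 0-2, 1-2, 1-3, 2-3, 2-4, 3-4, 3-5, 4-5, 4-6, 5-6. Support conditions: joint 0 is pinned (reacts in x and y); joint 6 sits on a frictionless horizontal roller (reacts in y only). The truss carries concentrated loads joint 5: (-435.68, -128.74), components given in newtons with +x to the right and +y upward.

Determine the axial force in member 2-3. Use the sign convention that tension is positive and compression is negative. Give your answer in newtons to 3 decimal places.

-208.250

N=7 nodes, M=11 members, R=3 reactions → 2N=14, M+R=14
member 0 (0-1): L=2.7166, (cx,cy)=(0.3052,0.9523)
member 1 (0-2): L=1.9480, (cx,cy)=(1.0000,0.0000)
member 2 (1-2): L=2.8186, (cx,cy)=(0.3970,-0.9178)
member 3 (1-3): L=2.0532, (cx,cy)=(0.9916,0.1291)
member 4 (2-3): L=2.9958, (cx,cy)=(0.3061,0.9520)
member 5 (2-4): L=1.7680, (cx,cy)=(1.0000,0.0000)
member 6 (3-4): L=2.9763, (cx,cy)=(0.2859,-0.9583)
member 7 (3-5): L=1.7853, (cx,cy)=(0.9825,-0.1865)
member 8 (4-5): L=2.6760, (cx,cy)=(0.3374,0.9413)
member 9 (4-6): L=1.8840, (cx,cy)=(1.0000,0.0000)
member 10 (5-6): L=2.7033, (cx,cy)=(0.3629,-0.9318)
solve A·x = −loads:
  F[0-1] = -229.4767 N (compression)
  F[0-2] = -365.6522 N (compression)
  F[1-2] = +216.0062 N (tension)
  F[1-3] = -157.0963 N (compression)
  F[2-3] = -208.2504 N (compression)
  F[2-4] = -216.1532 N (compression)
  F[3-4] = +287.8517 N (tension)
  F[3-5] = -307.2235 N (compression)
  F[4-5] = -293.0216 N (compression)
  F[4-6] = -34.9681 N (compression)
  F[5-6] = +96.3594 N (tension)
  Rx@0 = +435.6800 N
  Ry@0 = +218.5307 N
  Ry@6 = -89.7907 N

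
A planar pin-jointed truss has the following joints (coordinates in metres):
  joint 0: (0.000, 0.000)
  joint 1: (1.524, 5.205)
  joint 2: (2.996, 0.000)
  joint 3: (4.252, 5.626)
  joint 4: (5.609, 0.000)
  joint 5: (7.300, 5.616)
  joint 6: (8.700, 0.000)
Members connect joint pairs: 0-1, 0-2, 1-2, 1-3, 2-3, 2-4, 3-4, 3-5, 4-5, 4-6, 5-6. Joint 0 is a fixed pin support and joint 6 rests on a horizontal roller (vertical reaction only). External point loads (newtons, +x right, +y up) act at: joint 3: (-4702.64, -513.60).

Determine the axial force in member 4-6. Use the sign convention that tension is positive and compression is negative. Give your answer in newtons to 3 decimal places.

N=7 nodes, M=11 members, R=3 reactions → 2N=14, M+R=14
member 0 (0-1): L=5.4235, (cx,cy)=(0.2810,0.9597)
member 1 (0-2): L=2.9960, (cx,cy)=(1.0000,0.0000)
member 2 (1-2): L=5.4091, (cx,cy)=(0.2721,-0.9623)
member 3 (1-3): L=2.7603, (cx,cy)=(0.9883,0.1525)
member 4 (2-3): L=5.7645, (cx,cy)=(0.2179,0.9760)
member 5 (2-4): L=2.6130, (cx,cy)=(1.0000,0.0000)
member 6 (3-4): L=5.7873, (cx,cy)=(0.2345,-0.9721)
member 7 (3-5): L=3.0480, (cx,cy)=(1.0000,-0.0033)
member 8 (4-5): L=5.8651, (cx,cy)=(0.2883,0.9575)
member 9 (4-6): L=3.0910, (cx,cy)=(1.0000,0.0000)
member 10 (5-6): L=5.7879, (cx,cy)=(0.2419,-0.9703)
solve A·x = −loads:
  F[0-1] = -3442.3229 N (compression)
  F[0-2] = -3735.3536 N (compression)
  F[1-2] = +3140.9783 N (tension)
  F[1-3] = -1843.6165 N (compression)
  F[2-3] = -3096.8412 N (compression)
  F[2-4] = -2205.8363 N (compression)
  F[3-4] = +2864.8605 N (tension)
  F[3-5] = +1534.1000 N (tension)
  F[4-5] = -2908.5028 N (compression)
  F[4-6] = -695.5193 N (compression)
  F[5-6] = +2875.4116 N (tension)
  Rx@0 = +4702.6400 N
  Ry@0 = +3303.6259 N
  Ry@6 = -2790.0259 N

-695.519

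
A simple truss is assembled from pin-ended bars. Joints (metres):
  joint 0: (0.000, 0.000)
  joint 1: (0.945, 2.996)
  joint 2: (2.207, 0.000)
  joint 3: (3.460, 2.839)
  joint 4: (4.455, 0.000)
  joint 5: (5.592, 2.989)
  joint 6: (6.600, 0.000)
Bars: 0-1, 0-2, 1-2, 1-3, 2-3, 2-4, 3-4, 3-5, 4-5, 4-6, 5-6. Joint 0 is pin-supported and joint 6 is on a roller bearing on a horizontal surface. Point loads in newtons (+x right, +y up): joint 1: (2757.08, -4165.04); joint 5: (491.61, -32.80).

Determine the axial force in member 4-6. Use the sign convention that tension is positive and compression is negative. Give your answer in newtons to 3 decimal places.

707.635

N=7 nodes, M=11 members, R=3 reactions → 2N=14, M+R=14
member 0 (0-1): L=3.1415, (cx,cy)=(0.3008,0.9537)
member 1 (0-2): L=2.2070, (cx,cy)=(1.0000,0.0000)
member 2 (1-2): L=3.2509, (cx,cy)=(0.3882,-0.9216)
member 3 (1-3): L=2.5199, (cx,cy)=(0.9981,-0.0623)
member 4 (2-3): L=3.1032, (cx,cy)=(0.4038,0.9149)
member 5 (2-4): L=2.2480, (cx,cy)=(1.0000,0.0000)
member 6 (3-4): L=3.0083, (cx,cy)=(0.3308,-0.9437)
member 7 (3-5): L=2.1373, (cx,cy)=(0.9975,0.0702)
member 8 (4-5): L=3.1980, (cx,cy)=(0.3555,0.9347)
member 9 (4-6): L=2.1450, (cx,cy)=(1.0000,0.0000)
member 10 (5-6): L=3.1544, (cx,cy)=(0.3196,-0.9476)
solve A·x = −loads:
  F[0-1] = -2201.4685 N (compression)
  F[0-2] = +3910.9169 N (tension)
  F[1-2] = -2063.9612 N (compression)
  F[1-3] = -2623.1848 N (compression)
  F[2-3] = +2079.1200 N (tension)
  F[2-4] = +2270.2016 N (tension)
  F[3-4] = -2265.4565 N (compression)
  F[3-5] = -1031.8359 N (compression)
  F[4-5] = +2287.4099 N (tension)
  F[4-6] = +707.6354 N (tension)
  F[5-6] = -2214.4434 N (compression)
  Rx@0 = -3248.6900 N
  Ry@0 = +2099.5045 N
  Ry@6 = +2098.3355 N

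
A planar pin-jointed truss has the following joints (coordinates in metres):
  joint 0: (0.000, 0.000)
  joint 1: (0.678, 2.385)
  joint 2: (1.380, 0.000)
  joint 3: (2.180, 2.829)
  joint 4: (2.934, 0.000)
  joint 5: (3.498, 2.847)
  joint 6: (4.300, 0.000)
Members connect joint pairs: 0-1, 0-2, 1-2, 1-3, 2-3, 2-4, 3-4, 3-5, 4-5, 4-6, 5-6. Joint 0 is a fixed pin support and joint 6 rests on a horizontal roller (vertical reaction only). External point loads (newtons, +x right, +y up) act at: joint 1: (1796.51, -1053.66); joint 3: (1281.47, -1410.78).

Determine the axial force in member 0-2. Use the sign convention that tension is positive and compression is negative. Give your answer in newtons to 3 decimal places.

N=7 nodes, M=11 members, R=3 reactions → 2N=14, M+R=14
member 0 (0-1): L=2.4795, (cx,cy)=(0.2734,0.9619)
member 1 (0-2): L=1.3800, (cx,cy)=(1.0000,0.0000)
member 2 (1-2): L=2.4862, (cx,cy)=(0.2824,-0.9593)
member 3 (1-3): L=1.5663, (cx,cy)=(0.9590,0.2835)
member 4 (2-3): L=2.9399, (cx,cy)=(0.2721,0.9623)
member 5 (2-4): L=1.5540, (cx,cy)=(1.0000,0.0000)
member 6 (3-4): L=2.9278, (cx,cy)=(0.2575,-0.9663)
member 7 (3-5): L=1.3181, (cx,cy)=(0.9999,0.0137)
member 8 (4-5): L=2.9023, (cx,cy)=(0.1943,0.9809)
member 9 (4-6): L=1.3660, (cx,cy)=(1.0000,0.0000)
member 10 (5-6): L=2.9578, (cx,cy)=(0.2711,-0.9625)
solve A·x = −loads:
  F[0-1] = +266.6134 N (tension)
  F[0-2] = +3005.0766 N (tension)
  F[1-2] = -1744.9777 N (compression)
  F[1-3] = -1283.5438 N (compression)
  F[2-3] = +1739.6154 N (tension)
  F[2-4] = +2038.9861 N (tension)
  F[3-4] = -2834.3764 N (compression)
  F[3-5] = -1309.1568 N (compression)
  F[4-5] = +2791.9941 N (tension)
  F[4-6] = +766.4755 N (tension)
  F[5-6] = -2826.7896 N (compression)
  Rx@0 = -3077.9800 N
  Ry@0 = -256.4523 N
  Ry@6 = +2720.8923 N

3005.077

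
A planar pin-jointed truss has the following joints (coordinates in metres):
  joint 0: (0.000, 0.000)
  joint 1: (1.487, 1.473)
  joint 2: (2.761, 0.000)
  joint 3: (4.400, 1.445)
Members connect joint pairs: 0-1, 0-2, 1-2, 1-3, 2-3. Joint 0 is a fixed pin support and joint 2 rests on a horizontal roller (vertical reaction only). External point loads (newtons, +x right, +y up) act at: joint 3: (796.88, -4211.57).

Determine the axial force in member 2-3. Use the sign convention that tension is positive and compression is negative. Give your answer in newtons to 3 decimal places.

N=4 nodes, M=5 members, R=3 reactions → 2N=8, M+R=8
member 0 (0-1): L=2.0931, (cx,cy)=(0.7104,0.7038)
member 1 (0-2): L=2.7610, (cx,cy)=(1.0000,0.0000)
member 2 (1-2): L=1.9475, (cx,cy)=(0.6542,-0.7563)
member 3 (1-3): L=2.9131, (cx,cy)=(1.0000,-0.0096)
member 4 (2-3): L=2.1850, (cx,cy)=(0.7501,0.6613)
solve A·x = −loads:
  F[0-1] = +4145.1265 N (tension)
  F[0-2] = -2147.9971 N (compression)
  F[1-2] = -3926.9549 N (compression)
  F[1-3] = +5514.0193 N (tension)
  F[2-3] = -6288.2999 N (compression)
  Rx@0 = -796.8800 N
  Ry@0 = -2917.1513 N
  Ry@2 = +7128.7213 N

-6288.300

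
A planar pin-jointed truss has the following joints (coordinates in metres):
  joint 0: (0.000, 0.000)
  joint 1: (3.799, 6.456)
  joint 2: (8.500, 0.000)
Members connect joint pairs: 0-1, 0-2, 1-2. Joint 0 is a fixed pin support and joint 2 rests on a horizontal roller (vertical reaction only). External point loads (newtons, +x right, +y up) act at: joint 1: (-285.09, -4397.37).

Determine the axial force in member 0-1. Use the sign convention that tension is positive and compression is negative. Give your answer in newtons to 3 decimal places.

-3073.066

N=3 nodes, M=3 members, R=3 reactions → 2N=6, M+R=6
member 0 (0-1): L=7.4908, (cx,cy)=(0.5072,0.8619)
member 1 (0-2): L=8.5000, (cx,cy)=(1.0000,0.0000)
member 2 (1-2): L=7.9862, (cx,cy)=(0.5886,-0.8084)
solve A·x = −loads:
  F[0-1] = -3073.0664 N (compression)
  F[0-2] = +1273.4289 N (tension)
  F[1-2] = -2163.3383 N (compression)
  Rx@0 = +285.0900 N
  Ry@0 = +2648.5385 N
  Ry@2 = +1748.8315 N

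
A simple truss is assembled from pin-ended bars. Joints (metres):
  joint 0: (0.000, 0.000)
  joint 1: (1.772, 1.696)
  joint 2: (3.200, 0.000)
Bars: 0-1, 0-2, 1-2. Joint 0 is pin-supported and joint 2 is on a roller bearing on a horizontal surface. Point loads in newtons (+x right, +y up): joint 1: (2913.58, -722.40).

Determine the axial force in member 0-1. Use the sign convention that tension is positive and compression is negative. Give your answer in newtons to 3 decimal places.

N=3 nodes, M=3 members, R=3 reactions → 2N=6, M+R=6
member 0 (0-1): L=2.4528, (cx,cy)=(0.7224,0.6914)
member 1 (0-2): L=3.2000, (cx,cy)=(1.0000,0.0000)
member 2 (1-2): L=2.2171, (cx,cy)=(0.6441,-0.7650)
solve A·x = −loads:
  F[0-1] = +1767.0629 N (tension)
  F[0-2] = +1637.0019 N (tension)
  F[1-2] = -2541.6120 N (compression)
  Rx@0 = -2913.5800 N
  Ry@0 = -1221.8264 N
  Ry@2 = +1944.2264 N

1767.063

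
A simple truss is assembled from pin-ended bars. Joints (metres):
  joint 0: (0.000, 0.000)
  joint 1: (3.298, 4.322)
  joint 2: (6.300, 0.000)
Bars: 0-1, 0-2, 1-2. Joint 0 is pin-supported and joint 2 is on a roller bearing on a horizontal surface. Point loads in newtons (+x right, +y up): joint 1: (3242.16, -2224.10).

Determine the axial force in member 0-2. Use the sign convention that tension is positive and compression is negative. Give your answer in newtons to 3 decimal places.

2353.620

N=3 nodes, M=3 members, R=3 reactions → 2N=6, M+R=6
member 0 (0-1): L=5.4366, (cx,cy)=(0.6066,0.7950)
member 1 (0-2): L=6.3000, (cx,cy)=(1.0000,0.0000)
member 2 (1-2): L=5.2623, (cx,cy)=(0.5705,-0.8213)
solve A·x = −loads:
  F[0-1] = +1464.7131 N (tension)
  F[0-2] = +2353.6204 N (tension)
  F[1-2] = -4125.7265 N (compression)
  Rx@0 = -3242.1600 N
  Ry@0 = -1164.4234 N
  Ry@2 = +3388.5234 N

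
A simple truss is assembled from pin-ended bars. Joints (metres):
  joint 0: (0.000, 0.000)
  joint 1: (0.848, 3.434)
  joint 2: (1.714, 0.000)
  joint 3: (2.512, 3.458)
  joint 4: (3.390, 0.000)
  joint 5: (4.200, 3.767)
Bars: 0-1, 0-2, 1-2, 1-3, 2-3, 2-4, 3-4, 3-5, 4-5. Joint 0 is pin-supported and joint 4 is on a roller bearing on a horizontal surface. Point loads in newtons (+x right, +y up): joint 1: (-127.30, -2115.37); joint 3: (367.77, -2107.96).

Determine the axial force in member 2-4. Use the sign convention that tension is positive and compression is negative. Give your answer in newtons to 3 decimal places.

N=6 nodes, M=9 members, R=3 reactions → 2N=12, M+R=12
member 0 (0-1): L=3.5372, (cx,cy)=(0.2397,0.9708)
member 1 (0-2): L=1.7140, (cx,cy)=(1.0000,0.0000)
member 2 (1-2): L=3.5415, (cx,cy)=(0.2445,-0.9696)
member 3 (1-3): L=1.6642, (cx,cy)=(0.9999,0.0144)
member 4 (2-3): L=3.5489, (cx,cy)=(0.2249,0.9744)
member 5 (2-4): L=1.6760, (cx,cy)=(1.0000,0.0000)
member 6 (3-4): L=3.5677, (cx,cy)=(0.2461,-0.9692)
member 7 (3-5): L=1.7160, (cx,cy)=(0.9837,0.1801)
member 8 (4-5): L=3.8531, (cx,cy)=(0.2102,0.9777)
solve A·x = −loads:
  F[0-1] = -1942.6291 N (compression)
  F[0-2] = +706.1974 N (tension)
  F[1-2] = -240.7342 N (compression)
  F[1-3] = -279.5901 N (compression)
  F[2-3] = +239.5609 N (tension)
  F[2-4] = +593.4635 N (tension)
  F[3-4] = -2411.5186 N (compression)
  F[3-5] = +0.0000 N (tension)
  F[4-5] = -0.0000 N (compression)
  Rx@0 = -240.4700 N
  Ry@0 = +1885.9761 N
  Ry@4 = +2337.3539 N

593.463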